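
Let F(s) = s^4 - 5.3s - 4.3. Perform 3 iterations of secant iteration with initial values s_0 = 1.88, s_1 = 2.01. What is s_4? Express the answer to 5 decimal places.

F(1.88) = -1.7720166, F(2.01) = 1.3694080
s_2 = 2.0100000 − 1.3694080·(2.0100000 − 1.8800000) / (1.3694080 − (-1.7720166)) = 2.0100000 − (0.1780230)/(3.1414246) = 1.9533305
F(1.9533305) = -0.0946117
s_3 = 1.9533305 − (-0.0946117)·(1.9533305 − 2.0100000) / (-0.0946117 − 1.3694080) = 1.9533305 − (0.0053616)/(-1.4640197) = 1.9569927
F(1.9569927) = -0.0045363
s_4 = 1.9569927 − (-0.0045363)·(1.9569927 − 1.9533305) / (-0.0045363 − (-0.0946117)) = 1.9569927 − (-0.0000166)/(0.0900754) = 1.9571772

1.95718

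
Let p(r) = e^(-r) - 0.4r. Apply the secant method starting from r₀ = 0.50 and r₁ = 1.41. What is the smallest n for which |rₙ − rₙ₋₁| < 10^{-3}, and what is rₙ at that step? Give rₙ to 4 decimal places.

p(0.50) = 0.406531, p(1.41) = -0.319857
r₂ = 1.410000 − (-0.319857)·(0.910000)/(-0.726387) = 1.009291;  |Δ| = 0.400709
p(1.009291) = -0.039239
r₃ = 1.009291 − (-0.039239)·(-0.400709)/(0.280617) = 0.953259;  |Δ| = 0.056032
p(0.953259) = 0.004179
r₄ = 0.953259 − 0.004179·(-0.056032)/(0.043418) = 0.958652;  |Δ| = 0.005393
p(0.958652) = -0.000052
r₅ = 0.958652 − (-0.000052)·(0.005393)/(-0.004230) = 0.958586;  |Δ| = 0.000066
|r₅ − r₄| = 0.000066 < 10^{-3}

n = 5, rₙ = 0.9586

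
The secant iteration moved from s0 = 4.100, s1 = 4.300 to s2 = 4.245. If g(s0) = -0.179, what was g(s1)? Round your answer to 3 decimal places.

0.068

The secant line through (4.100, -0.179) and (4.300, g(s1)) crosses zero at s2 = 4.245.
So (4.100, -0.179), (4.300, g(s1)), (4.245, 0) are collinear:
g(s1) = -0.179 · (4.300 − 4.245) / (4.100 − 4.245) = -0.179 · (0.05500)/(-0.14500) = 0.06790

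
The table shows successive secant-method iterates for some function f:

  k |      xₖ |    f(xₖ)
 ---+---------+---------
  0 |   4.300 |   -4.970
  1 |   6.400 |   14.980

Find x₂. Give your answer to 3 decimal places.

x₂ = 6.400 − 14.980·(6.400 − 4.300) / (14.980 − (-4.970))
   = 6.400 − (31.45800)/(19.95000) = 4.82316

4.823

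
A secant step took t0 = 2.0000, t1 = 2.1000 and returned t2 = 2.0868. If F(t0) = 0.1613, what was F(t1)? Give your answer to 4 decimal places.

The secant line through (2.0000, 0.1613) and (2.1000, F(t1)) crosses zero at t2 = 2.0868.
So (2.0000, 0.1613), (2.1000, F(t1)), (2.0868, 0) are collinear:
F(t1) = 0.1613 · (2.1000 − 2.0868) / (2.0000 − 2.0868) = 0.1613 · (0.013200)/(-0.086800) = -0.024529

-0.0245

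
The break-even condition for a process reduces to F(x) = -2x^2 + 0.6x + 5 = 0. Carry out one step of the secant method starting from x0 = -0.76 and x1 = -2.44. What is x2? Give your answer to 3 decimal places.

F(-0.76) = 3.38880, F(-2.44) = -8.37120
x2 = -2.44000 − (-8.37120)·(-2.44000 − (-0.76000)) / (-8.37120 − 3.38880) = -2.44000 − (14.06362)/(-11.76000) = -1.24411

-1.244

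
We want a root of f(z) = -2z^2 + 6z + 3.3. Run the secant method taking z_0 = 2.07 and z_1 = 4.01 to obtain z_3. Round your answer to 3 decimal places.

3.444

f(2.07) = 7.15020, f(4.01) = -4.80020
z_2 = 4.01000 − (-4.80020)·(4.01000 − 2.07000) / (-4.80020 − 7.15020) = 4.01000 − (-9.31239)/(-11.95040) = 3.23075
f(3.23075) = 1.80903
z_3 = 3.23075 − 1.80903·(3.23075 − 4.01000) / (1.80903 − (-4.80020)) = 3.23075 − (-1.40969)/(6.60923) = 3.44404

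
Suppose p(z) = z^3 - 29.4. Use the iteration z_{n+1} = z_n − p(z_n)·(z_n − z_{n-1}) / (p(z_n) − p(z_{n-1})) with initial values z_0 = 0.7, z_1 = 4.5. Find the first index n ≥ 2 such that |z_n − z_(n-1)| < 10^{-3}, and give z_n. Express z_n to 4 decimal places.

n = 8, z_n = 3.0864

p(0.7) = -29.057000, p(4.5) = 61.725000
z_2 = 4.500000 − 61.725000·(3.800000)/(90.782000) = 1.916283;  |Δ| = 2.583717
p(1.916283) = -22.363140
z_3 = 1.916283 − (-22.363140)·(-2.583717)/(-84.088140) = 2.603419;  |Δ| = 0.687136
p(2.603419) = -11.754563
z_4 = 2.603419 − (-11.754563)·(0.687136)/(10.608577) = 3.364783;  |Δ| = 0.761364
p(3.364783) = 8.695296
z_5 = 3.364783 − 8.695296·(0.761364)/(20.449859) = 3.041051;  |Δ| = 0.323733
p(3.041051) = -1.276391
z_6 = 3.041051 − (-1.276391)·(-0.323733)/(-9.971687) = 3.082489;  |Δ| = 0.041438
p(3.082489) = -0.110992
z_7 = 3.082489 − (-0.110992)·(0.041438)/(1.165399) = 3.086436;  |Δ| = 0.003947
p(3.086436) = 0.001650
z_8 = 3.086436 − 0.001650·(0.003947)/(0.112642) = 3.086378;  |Δ| = 0.000058
|z_8 − z_7| = 0.000058 < 10^{-3}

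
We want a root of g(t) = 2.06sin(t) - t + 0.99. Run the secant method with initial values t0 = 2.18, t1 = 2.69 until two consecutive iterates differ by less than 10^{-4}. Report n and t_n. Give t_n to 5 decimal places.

n = 5, t_n = 2.39262

g(2.18) = 0.4994141, g(2.69) = -0.8010179
t2 = 2.6900000 − (-0.8010179)·(0.5100000)/(-1.3004320) = 2.3758589;  |Δ| = 0.3141411
g(2.3758589) = 0.0418573
t3 = 2.3758589 − 0.0418573·(-0.3141411)/(0.8428752) = 2.3914592;  |Δ| = 0.0156003
g(2.3914592) = 0.0029178
t4 = 2.3914592 − 0.0029178·(0.0156003)/(-0.0389395) = 2.3926281;  |Δ| = 0.0011689
g(2.3926281) = -0.0000138
t5 = 2.3926281 − (-0.0000138)·(0.0011689)/(-0.0029316) = 2.3926226;  |Δ| = 0.0000055
|t5 − t4| = 0.0000055 < 10^{-4}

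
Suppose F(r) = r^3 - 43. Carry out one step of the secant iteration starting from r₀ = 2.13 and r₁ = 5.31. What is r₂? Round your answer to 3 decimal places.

F(2.13) = -33.33640, F(5.31) = 106.72129
r₂ = 5.31000 − 106.72129·(5.31000 − 2.13000) / (106.72129 − (-33.33640)) = 5.31000 − (339.37371)/(140.05769) = 2.88690

2.887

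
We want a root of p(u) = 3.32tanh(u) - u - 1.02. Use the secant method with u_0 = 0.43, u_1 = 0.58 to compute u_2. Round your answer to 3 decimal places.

p(0.43) = -0.10433, p(0.58) = 0.13525
u_2 = 0.58000 − 0.13525·(0.58000 − 0.43000) / (0.13525 − (-0.10433)) = 0.58000 − (0.02029)/(0.23958) = 0.49532

0.495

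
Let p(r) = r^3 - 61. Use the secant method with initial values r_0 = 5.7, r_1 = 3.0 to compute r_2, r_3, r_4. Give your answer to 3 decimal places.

3.580, 4.044, 3.926

p(5.7) = 124.19300, p(3.0) = -34.00000
r_2 = 3.00000 − (-34.00000)·(3.00000 − 5.70000) / (-34.00000 − 124.19300) = 3.00000 − (91.80000)/(-158.19300) = 3.58030
p(3.58030) = -15.10561
r_3 = 3.58030 − (-15.10561)·(3.58030 − 3.00000) / (-15.10561 − (-34.00000)) = 3.58030 − (-8.76584)/(18.89439) = 4.04424
p(4.04424) = 5.14722
r_4 = 4.04424 − 5.14722·(4.04424 − 3.58030) / (5.14722 − (-15.10561)) = 4.04424 − (2.38799)/(20.25282) = 3.92633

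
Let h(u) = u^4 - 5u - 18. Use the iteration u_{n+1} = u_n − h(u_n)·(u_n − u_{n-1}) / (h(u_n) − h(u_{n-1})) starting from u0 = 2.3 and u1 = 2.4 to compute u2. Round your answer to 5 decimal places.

h(2.3) = -1.5159000, h(2.4) = 3.1776000
u2 = 2.4000000 − 3.1776000·(2.4000000 − 2.3000000) / (3.1776000 − (-1.5159000)) = 2.4000000 − (0.3177600)/(4.6935000) = 2.3322979

2.33230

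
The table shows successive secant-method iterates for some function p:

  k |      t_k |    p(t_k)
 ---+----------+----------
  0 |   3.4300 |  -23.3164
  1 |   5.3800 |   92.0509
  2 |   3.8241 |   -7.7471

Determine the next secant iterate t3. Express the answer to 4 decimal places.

3.9449

t3 = 3.8241 − (-7.7471)·(3.8241 − 5.3800) / (-7.7471 − 92.0509)
   = 3.8241 − (12.053713)/(-99.798000) = 3.944881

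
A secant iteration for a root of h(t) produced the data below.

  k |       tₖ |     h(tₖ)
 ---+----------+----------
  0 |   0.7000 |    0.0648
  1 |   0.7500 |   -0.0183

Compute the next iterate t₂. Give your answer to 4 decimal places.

t₂ = 0.7500 − (-0.0183)·(0.7500 − 0.7000) / (-0.0183 − 0.0648)
   = 0.7500 − (-0.000915)/(-0.083100) = 0.738989

0.7390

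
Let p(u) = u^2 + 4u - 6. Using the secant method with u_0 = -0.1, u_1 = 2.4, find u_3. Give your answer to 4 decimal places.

p(-0.1) = -6.390000, p(2.4) = 9.360000
u_2 = 2.400000 − 9.360000·(2.400000 − (-0.100000)) / (9.360000 − (-6.390000)) = 2.400000 − (23.400000)/(15.750000) = 0.914286
p(0.914286) = -1.506939
u_3 = 0.914286 − (-1.506939)·(0.914286 − 2.400000) / (-1.506939 − 9.360000) = 0.914286 − (2.238880)/(-10.866939) = 1.120313

1.1203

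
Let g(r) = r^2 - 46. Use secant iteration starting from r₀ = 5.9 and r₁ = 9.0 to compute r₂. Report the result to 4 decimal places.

g(5.9) = -11.190000, g(9.0) = 35.000000
r₂ = 9.000000 − 35.000000·(9.000000 − 5.900000) / (35.000000 − (-11.190000)) = 9.000000 − (108.500000)/(46.190000) = 6.651007

6.6510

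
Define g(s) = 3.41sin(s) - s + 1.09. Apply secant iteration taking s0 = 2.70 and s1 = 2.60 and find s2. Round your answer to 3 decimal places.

g(2.70) = -0.15263, g(2.60) = 0.24786
s2 = 2.60000 − 0.24786·(2.60000 − 2.70000) / (0.24786 − (-0.15263)) = 2.60000 − (-0.02479)/(0.40049) = 2.66189

2.662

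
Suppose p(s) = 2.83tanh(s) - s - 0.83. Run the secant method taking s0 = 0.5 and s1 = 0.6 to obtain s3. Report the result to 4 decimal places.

p(0.5) = -0.022208, p(0.6) = 0.089850
s2 = 0.600000 − 0.089850·(0.600000 − 0.500000) / (0.089850 − (-0.022208)) = 0.600000 − (0.008985)/(0.112059) = 0.519819
p(0.519819) = 0.001676
s3 = 0.519819 − 0.001676·(0.519819 − 0.600000) / (0.001676 − 0.089850) = 0.519819 − (-0.000134)/(-0.088174) = 0.518294

0.5183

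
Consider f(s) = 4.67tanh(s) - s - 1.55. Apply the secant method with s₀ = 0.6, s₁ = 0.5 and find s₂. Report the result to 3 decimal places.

f(0.6) = 0.35802, f(0.5) = 0.10809
s₂ = 0.50000 − 0.10809·(0.50000 − 0.60000) / (0.10809 − 0.35802) = 0.50000 − (-0.01081)/(-0.24993) = 0.45675

0.457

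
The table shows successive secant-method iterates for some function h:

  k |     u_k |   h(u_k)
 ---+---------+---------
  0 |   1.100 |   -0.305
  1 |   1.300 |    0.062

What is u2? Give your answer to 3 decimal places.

u2 = 1.300 − 0.062·(1.300 − 1.100) / (0.062 − (-0.305))
   = 1.300 − (0.01240)/(0.36700) = 1.26621

1.266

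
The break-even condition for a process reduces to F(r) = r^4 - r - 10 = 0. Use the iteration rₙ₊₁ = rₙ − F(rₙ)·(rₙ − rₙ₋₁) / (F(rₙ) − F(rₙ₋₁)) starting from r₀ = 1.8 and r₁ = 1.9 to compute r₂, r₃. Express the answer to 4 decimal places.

1.8535, 1.8555

F(1.8) = -1.302400, F(1.9) = 1.132100
r₂ = 1.900000 − 1.132100·(1.900000 − 1.800000) / (1.132100 − (-1.302400)) = 1.900000 − (0.113210)/(2.434500) = 1.853498
F(1.853498) = -0.051157
r₃ = 1.853498 − (-0.051157)·(1.853498 − 1.900000) / (-0.051157 − 1.132100) = 1.853498 − (0.002379)/(-1.183257) = 1.855508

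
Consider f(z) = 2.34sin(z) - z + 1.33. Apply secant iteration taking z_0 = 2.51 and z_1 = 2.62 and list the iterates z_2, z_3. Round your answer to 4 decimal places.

2.5781, 2.5787

f(2.51) = 0.201608, f(2.62) = -0.124068
z_2 = 2.620000 − (-0.124068)·(2.620000 − 2.510000) / (-0.124068 − 0.201608) = 2.620000 − (-0.013647)/(-0.325676) = 2.578095
f(2.578095) = 0.001807
z_3 = 2.578095 − 0.001807·(2.578095 − 2.620000) / (0.001807 − (-0.124068)) = 2.578095 − (-0.000076)/(0.125875) = 2.578697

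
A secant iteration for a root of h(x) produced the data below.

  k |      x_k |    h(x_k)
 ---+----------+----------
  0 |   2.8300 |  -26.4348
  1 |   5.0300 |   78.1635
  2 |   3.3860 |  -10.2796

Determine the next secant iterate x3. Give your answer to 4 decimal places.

x3 = 3.3860 − (-10.2796)·(3.3860 − 5.0300) / (-10.2796 − 78.1635)
   = 3.3860 − (16.899662)/(-88.443100) = 3.577079

3.5771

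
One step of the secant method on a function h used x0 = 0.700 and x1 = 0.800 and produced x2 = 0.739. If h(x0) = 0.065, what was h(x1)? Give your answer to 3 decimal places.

The secant line through (0.700, 0.065) and (0.800, h(x1)) crosses zero at x2 = 0.739.
So (0.700, 0.065), (0.800, h(x1)), (0.739, 0) are collinear:
h(x1) = 0.065 · (0.800 − 0.739) / (0.700 − 0.739) = 0.065 · (0.06100)/(-0.03900) = -0.10167

-0.102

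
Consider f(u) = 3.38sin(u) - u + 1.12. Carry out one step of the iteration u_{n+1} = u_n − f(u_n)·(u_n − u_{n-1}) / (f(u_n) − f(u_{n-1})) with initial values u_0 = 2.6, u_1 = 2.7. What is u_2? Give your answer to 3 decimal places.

2.666

f(2.6) = 0.26239, f(2.7) = -0.13546
u_2 = 2.70000 − (-0.13546)·(2.70000 − 2.60000) / (-0.13546 − 0.26239) = 2.70000 − (-0.01355)/(-0.39785) = 2.66595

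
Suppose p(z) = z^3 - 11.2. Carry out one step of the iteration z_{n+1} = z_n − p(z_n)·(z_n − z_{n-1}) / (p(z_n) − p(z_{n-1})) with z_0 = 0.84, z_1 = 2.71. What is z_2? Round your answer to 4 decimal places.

1.8672

p(0.84) = -10.607296, p(2.71) = 8.702511
z_2 = 2.710000 − 8.702511·(2.710000 − 0.840000) / (8.702511 − (-10.607296)) = 2.710000 − (16.273696)/(19.309807) = 1.867232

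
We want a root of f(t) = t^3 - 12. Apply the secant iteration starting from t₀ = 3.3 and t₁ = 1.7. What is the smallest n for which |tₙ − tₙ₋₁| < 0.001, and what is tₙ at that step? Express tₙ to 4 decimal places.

f(3.3) = 23.937000, f(1.7) = -7.087000
t₂ = 1.700000 − (-7.087000)·(-1.600000)/(-31.024000) = 2.065498;  |Δ| = 0.365498
f(2.065498) = -3.188007
t₃ = 2.065498 − (-3.188007)·(0.365498)/(3.898993) = 2.364346;  |Δ| = 0.298849
f(2.364346) = 1.217014
t₄ = 2.364346 − 1.217014·(0.298849)/(4.405021) = 2.281781;  |Δ| = 0.082566
f(2.281781) = -0.119853
t₅ = 2.281781 − (-0.119853)·(-0.082566)/(-1.336867) = 2.289183;  |Δ| = 0.007402
f(2.289183) = -0.003859
t₆ = 2.289183 − (-0.003859)·(0.007402)/(0.115995) = 2.289429;  |Δ| = 0.000246
|t₆ − t₅| = 0.000246 < 0.001

n = 6, tₙ = 2.2894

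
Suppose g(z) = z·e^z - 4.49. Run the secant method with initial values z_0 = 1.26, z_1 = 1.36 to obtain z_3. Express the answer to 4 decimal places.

1.2660

g(1.26) = -0.047969, g(1.36) = 0.808823
z_2 = 1.360000 − 0.808823·(1.360000 − 1.260000) / (0.808823 − (-0.047969)) = 1.360000 − (0.080882)/(0.856792) = 1.265599
g(1.265599) = -0.003181
z_3 = 1.265599 − (-0.003181)·(1.265599 − 1.360000) / (-0.003181 − 0.808823) = 1.265599 − (0.000300)/(-0.812004) = 1.265969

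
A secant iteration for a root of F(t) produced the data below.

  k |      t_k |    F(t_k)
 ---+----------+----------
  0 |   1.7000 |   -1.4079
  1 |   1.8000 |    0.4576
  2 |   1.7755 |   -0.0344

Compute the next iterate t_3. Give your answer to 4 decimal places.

t_3 = 1.7755 − (-0.0344)·(1.7755 − 1.8000) / (-0.0344 − 0.4576)
   = 1.7755 − (0.000843)/(-0.492000) = 1.777213

1.7772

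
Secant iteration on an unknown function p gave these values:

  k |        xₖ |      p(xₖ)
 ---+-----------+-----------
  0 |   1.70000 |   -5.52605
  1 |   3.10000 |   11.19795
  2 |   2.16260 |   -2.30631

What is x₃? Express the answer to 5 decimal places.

2.32269

x₃ = 2.16260 − (-2.30631)·(2.16260 − 3.10000) / (-2.30631 − 11.19795)
   = 2.16260 − (2.1619350)/(-13.5042600) = 2.3226928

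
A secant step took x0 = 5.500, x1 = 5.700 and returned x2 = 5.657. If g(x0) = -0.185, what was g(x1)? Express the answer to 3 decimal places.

The secant line through (5.500, -0.185) and (5.700, g(x1)) crosses zero at x2 = 5.657.
So (5.500, -0.185), (5.700, g(x1)), (5.657, 0) are collinear:
g(x1) = -0.185 · (5.700 − 5.657) / (5.500 − 5.657) = -0.185 · (0.04300)/(-0.15700) = 0.05067

0.051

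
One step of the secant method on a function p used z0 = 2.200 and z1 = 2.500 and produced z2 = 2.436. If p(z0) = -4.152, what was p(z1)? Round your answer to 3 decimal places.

1.126

The secant line through (2.200, -4.152) and (2.500, p(z1)) crosses zero at z2 = 2.436.
So (2.200, -4.152), (2.500, p(z1)), (2.436, 0) are collinear:
p(z1) = -4.152 · (2.500 − 2.436) / (2.200 − 2.436) = -4.152 · (0.06400)/(-0.23600) = 1.12597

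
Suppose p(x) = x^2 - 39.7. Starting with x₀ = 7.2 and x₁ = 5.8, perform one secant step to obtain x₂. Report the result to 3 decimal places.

6.266

p(7.2) = 12.14000, p(5.8) = -6.06000
x₂ = 5.80000 − (-6.06000)·(5.80000 − 7.20000) / (-6.06000 − 12.14000) = 5.80000 − (8.48400)/(-18.20000) = 6.26615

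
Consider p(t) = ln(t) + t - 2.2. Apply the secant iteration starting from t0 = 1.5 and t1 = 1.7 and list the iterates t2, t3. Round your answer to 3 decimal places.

1.681, 1.681

p(1.5) = -0.29453, p(1.7) = 0.03063
t2 = 1.70000 − 0.03063·(1.70000 − 1.50000) / (0.03063 − (-0.29453)) = 1.70000 − (0.00613)/(0.32516) = 1.68116
p(1.68116) = 0.00065
t3 = 1.68116 − 0.00065·(1.68116 − 1.70000) / (0.00065 − 0.03063) = 1.68116 − (-0.00001)/(-0.02998) = 1.68076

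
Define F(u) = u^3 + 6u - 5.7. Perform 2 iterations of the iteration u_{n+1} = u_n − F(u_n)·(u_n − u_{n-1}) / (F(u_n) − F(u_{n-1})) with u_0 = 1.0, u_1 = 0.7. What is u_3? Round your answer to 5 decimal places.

F(1.0) = 1.3000000, F(0.7) = -1.1570000
u_2 = 0.7000000 − (-1.1570000)·(0.7000000 − 1.0000000) / (-1.1570000 − 1.3000000) = 0.7000000 − (0.3471000)/(-2.4570000) = 0.8412698
F(0.8412698) = -0.0569849
u_3 = 0.8412698 − (-0.0569849)·(0.8412698 − 0.7000000) / (-0.0569849 − (-1.1570000)) = 0.8412698 − (-0.0080502)/(1.1000151) = 0.8485881

0.84859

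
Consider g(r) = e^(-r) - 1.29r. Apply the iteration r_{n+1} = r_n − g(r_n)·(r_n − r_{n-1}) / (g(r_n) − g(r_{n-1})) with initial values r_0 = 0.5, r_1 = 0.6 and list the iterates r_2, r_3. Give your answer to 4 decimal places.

0.4794, 0.4798

g(0.5) = -0.038469, g(0.6) = -0.225188
r_2 = 0.600000 − (-0.225188)·(0.600000 − 0.500000) / (-0.225188 − (-0.038469)) = 0.600000 − (-0.022519)/(-0.186719) = 0.479397
g(0.479397) = 0.000734
r_3 = 0.479397 − 0.000734·(0.479397 − 0.600000) / (0.000734 − (-0.225188)) = 0.479397 − (-0.000089)/(0.225922) = 0.479789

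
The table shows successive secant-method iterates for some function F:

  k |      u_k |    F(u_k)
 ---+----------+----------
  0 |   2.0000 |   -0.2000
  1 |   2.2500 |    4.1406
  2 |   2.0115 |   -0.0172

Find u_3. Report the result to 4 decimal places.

u_3 = 2.0115 − (-0.0172)·(2.0115 − 2.2500) / (-0.0172 − 4.1406)
   = 2.0115 − (0.004102)/(-4.157800) = 2.012487

2.0125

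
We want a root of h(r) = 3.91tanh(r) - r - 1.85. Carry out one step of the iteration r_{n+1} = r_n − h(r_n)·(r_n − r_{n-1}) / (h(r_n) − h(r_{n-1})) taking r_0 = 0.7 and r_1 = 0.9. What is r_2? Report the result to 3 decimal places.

0.857

h(0.7) = -0.18692, h(0.9) = 0.05072
r_2 = 0.90000 − 0.05072·(0.90000 − 0.70000) / (0.05072 − (-0.18692)) = 0.90000 − (0.01014)/(0.23765) = 0.85731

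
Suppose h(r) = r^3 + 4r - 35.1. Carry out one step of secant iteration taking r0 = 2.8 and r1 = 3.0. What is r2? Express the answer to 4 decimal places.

h(2.8) = -1.948000, h(3.0) = 3.900000
r2 = 3.000000 − 3.900000·(3.000000 − 2.800000) / (3.900000 − (-1.948000)) = 3.000000 − (0.780000)/(5.848000) = 2.866621

2.8666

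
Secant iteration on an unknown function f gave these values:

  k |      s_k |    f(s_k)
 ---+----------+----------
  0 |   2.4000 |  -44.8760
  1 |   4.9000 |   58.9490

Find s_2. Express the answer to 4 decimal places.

3.4806

s_2 = 4.9000 − 58.9490·(4.9000 − 2.4000) / (58.9490 − (-44.8760))
   = 4.9000 − (147.372500)/(103.825000) = 3.480568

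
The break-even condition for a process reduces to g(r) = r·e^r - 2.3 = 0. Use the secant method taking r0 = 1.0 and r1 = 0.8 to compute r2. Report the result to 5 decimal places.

g(1.0) = 0.4182818, g(0.8) = -0.5195673
r2 = 0.8000000 − (-0.5195673)·(0.8000000 − 1.0000000) / (-0.5195673 − 0.4182818) = 0.8000000 − (0.1039135)/(-0.9378491) = 0.9107998

0.91080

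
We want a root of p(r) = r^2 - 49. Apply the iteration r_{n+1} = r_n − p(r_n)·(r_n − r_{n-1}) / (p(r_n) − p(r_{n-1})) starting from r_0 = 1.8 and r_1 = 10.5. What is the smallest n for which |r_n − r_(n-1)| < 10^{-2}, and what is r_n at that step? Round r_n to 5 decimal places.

n = 6, r_n = 7.00000

p(1.8) = -45.7600000, p(10.5) = 61.2500000
r_2 = 10.5000000 − 61.2500000·(8.7000000)/(107.0100000) = 5.5203252;  |Δ| = 4.9796748
p(5.5203252) = -18.5260097
r_3 = 5.5203252 − (-18.5260097)·(-4.9796748)/(-79.7760097) = 6.6767318;  |Δ| = 1.1564066
p(6.6767318) = -4.4212526
r_4 = 6.6767318 − (-4.4212526)·(1.1564066)/(14.1047571) = 7.0392170;  |Δ| = 0.3624852
p(7.0392170) = 0.5505758
r_5 = 7.0392170 − 0.5505758·(0.3624852)/(4.9718283) = 6.9990757;  |Δ| = 0.0401413
p(6.9990757) = -0.0129393
r_6 = 6.9990757 − (-0.0129393)·(-0.0401413)/(-0.5635151) = 6.9999974;  |Δ| = 0.0009217
|r_6 − r_5| = 0.0009217 < 10^{-2}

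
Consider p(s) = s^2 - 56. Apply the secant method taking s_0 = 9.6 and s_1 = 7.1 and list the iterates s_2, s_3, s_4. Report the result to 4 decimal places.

p(9.6) = 36.160000, p(7.1) = -5.590000
s_2 = 7.100000 − (-5.590000)·(7.100000 − 9.600000) / (-5.590000 − 36.160000) = 7.100000 − (13.975000)/(-41.750000) = 7.434731
p(7.434731) = -0.724782
s_3 = 7.434731 − (-0.724782)·(7.434731 − 7.100000) / (-0.724782 − (-5.590000)) = 7.434731 − (-0.242607)/(4.865218) = 7.484596
p(7.484596) = 0.019178
s_4 = 7.484596 − 0.019178·(7.484596 − 7.434731) / (0.019178 − (-0.724782)) = 7.484596 − (0.000956)/(0.743960) = 7.483311

7.4347, 7.4846, 7.4833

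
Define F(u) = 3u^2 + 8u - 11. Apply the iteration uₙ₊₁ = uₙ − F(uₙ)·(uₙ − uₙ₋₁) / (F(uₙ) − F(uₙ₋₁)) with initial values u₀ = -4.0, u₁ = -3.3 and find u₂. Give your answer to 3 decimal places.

F(-4.0) = 5.00000, F(-3.3) = -4.73000
u₂ = -3.30000 − (-4.73000)·(-3.30000 − (-4.00000)) / (-4.73000 − 5.00000) = -3.30000 − (-3.31100)/(-9.73000) = -3.64029

-3.640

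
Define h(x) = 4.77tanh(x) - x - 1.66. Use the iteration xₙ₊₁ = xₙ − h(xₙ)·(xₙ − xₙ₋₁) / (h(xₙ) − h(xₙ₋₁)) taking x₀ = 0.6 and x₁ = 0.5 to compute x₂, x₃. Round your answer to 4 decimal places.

h(0.6) = 0.301726, h(0.5) = 0.044299
x₂ = 0.500000 − 0.044299·(0.500000 − 0.600000) / (0.044299 − 0.301726) = 0.500000 − (-0.004430)/(-0.257428) = 0.482792
h(0.482792) = -0.003558
x₃ = 0.482792 − (-0.003558)·(0.482792 − 0.500000) / (-0.003558 − 0.044299) = 0.482792 − (0.000061)/(-0.047857) = 0.484071

0.4828, 0.4841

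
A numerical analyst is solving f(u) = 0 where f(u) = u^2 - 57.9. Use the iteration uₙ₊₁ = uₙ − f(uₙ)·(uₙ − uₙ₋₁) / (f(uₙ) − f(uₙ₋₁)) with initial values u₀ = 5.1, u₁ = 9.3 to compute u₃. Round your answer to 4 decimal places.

f(5.1) = -31.890000, f(9.3) = 28.590000
u₂ = 9.300000 − 28.590000·(9.300000 − 5.100000) / (28.590000 − (-31.890000)) = 9.300000 − (120.078000)/(60.480000) = 7.314583
f(7.314583) = -4.396871
u₃ = 7.314583 − (-4.396871)·(7.314583 − 9.300000) / (-4.396871 − 28.590000) = 7.314583 − (8.729620)/(-32.986871) = 7.579223

7.5792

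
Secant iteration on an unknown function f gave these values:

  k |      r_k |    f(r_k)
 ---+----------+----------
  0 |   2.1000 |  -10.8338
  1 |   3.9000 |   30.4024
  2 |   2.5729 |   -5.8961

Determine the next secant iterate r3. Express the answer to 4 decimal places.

2.7885

r3 = 2.5729 − (-5.8961)·(2.5729 − 3.9000) / (-5.8961 − 30.4024)
   = 2.5729 − (7.824714)/(-36.298500) = 2.788466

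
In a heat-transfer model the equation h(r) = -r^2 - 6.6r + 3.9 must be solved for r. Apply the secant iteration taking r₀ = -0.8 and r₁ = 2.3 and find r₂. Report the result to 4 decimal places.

h(-0.8) = 8.540000, h(2.3) = -16.570000
r₂ = 2.300000 − (-16.570000)·(2.300000 − (-0.800000)) / (-16.570000 − 8.540000) = 2.300000 − (-51.367000)/(-25.110000) = 0.254321

0.2543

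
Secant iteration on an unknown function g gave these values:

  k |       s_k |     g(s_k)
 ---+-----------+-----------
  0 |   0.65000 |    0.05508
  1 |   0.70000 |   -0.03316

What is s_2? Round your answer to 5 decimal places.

s_2 = 0.70000 − (-0.03316)·(0.70000 − 0.65000) / (-0.03316 − 0.05508)
   = 0.70000 − (-0.0016580)/(-0.0882400) = 0.6812103

0.68121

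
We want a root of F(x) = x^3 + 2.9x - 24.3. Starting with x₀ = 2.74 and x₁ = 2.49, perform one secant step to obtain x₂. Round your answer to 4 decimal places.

F(2.74) = 4.216824, F(2.49) = -1.640751
x₂ = 2.490000 − (-1.640751)·(2.490000 − 2.740000) / (-1.640751 − 4.216824) = 2.490000 − (0.410188)/(-5.857575) = 2.560027

2.5600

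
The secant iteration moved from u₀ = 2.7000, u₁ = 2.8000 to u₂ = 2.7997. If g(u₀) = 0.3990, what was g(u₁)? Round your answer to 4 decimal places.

-0.0012

The secant line through (2.7000, 0.3990) and (2.8000, g(u₁)) crosses zero at u₂ = 2.7997.
So (2.7000, 0.3990), (2.8000, g(u₁)), (2.7997, 0) are collinear:
g(u₁) = 0.3990 · (2.8000 − 2.7997) / (2.7000 − 2.7997) = 0.3990 · (0.000300)/(-0.099700) = -0.001201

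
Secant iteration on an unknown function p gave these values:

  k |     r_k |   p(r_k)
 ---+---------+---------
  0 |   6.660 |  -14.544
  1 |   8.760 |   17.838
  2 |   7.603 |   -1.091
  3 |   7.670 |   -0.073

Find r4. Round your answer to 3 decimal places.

r4 = 7.670 − (-0.073)·(7.670 − 7.603) / (-0.073 − (-1.091))
   = 7.670 − (-0.00489)/(1.01800) = 7.67480

7.675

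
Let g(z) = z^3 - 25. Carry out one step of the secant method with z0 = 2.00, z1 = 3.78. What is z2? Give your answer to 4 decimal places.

2.6577

g(2.00) = -17.000000, g(3.78) = 29.010152
z2 = 3.780000 − 29.010152·(3.780000 − 2.000000) / (29.010152 − (-17.000000)) = 3.780000 − (51.638071)/(46.010152) = 2.657681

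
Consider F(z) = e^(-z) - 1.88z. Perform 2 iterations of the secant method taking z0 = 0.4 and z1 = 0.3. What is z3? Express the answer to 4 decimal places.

F(0.4) = -0.081680, F(0.3) = 0.176818
z2 = 0.300000 − 0.176818·(0.300000 − 0.400000) / (0.176818 − (-0.081680)) = 0.300000 − (-0.017682)/(0.258498) = 0.368402
F(0.368402) = -0.000757
z3 = 0.368402 − (-0.000757)·(0.368402 − 0.300000) / (-0.000757 − 0.176818) = 0.368402 − (-0.000052)/(-0.177575) = 0.368110

0.3681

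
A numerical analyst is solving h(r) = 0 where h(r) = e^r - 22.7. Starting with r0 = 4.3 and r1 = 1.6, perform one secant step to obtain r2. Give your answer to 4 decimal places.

2.2970

h(4.3) = 50.999794, h(1.6) = -17.746968
r2 = 1.600000 − (-17.746968)·(1.600000 − 4.300000) / (-17.746968 − 50.999794) = 1.600000 − (47.916812)/(-68.746761) = 2.297005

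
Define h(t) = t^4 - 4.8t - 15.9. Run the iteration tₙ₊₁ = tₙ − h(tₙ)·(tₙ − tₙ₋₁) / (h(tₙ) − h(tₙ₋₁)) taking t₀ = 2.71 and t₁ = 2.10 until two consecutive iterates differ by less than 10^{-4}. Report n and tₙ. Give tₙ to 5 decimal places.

h(2.71) = 25.0278048, h(2.10) = -6.5319000
t₂ = 2.1000000 − (-6.5319000)·(-0.6100000)/(-31.5597048) = 2.2262515;  |Δ| = 0.1262515
h(2.2262515) = -2.0221323
t₃ = 2.2262515 − (-2.0221323)·(0.1262515)/(4.5097677) = 2.2828613;  |Δ| = 0.0566098
h(2.2828613) = 0.3015361
t₄ = 2.2828613 − 0.3015361·(0.0566098)/(2.3236684) = 2.2755152;  |Δ| = 0.0073461
h(2.2755152) = -0.0111060
t₅ = 2.2755152 − (-0.0111060)·(-0.0073461)/(-0.3126422) = 2.2757761;  |Δ| = 0.0002610
h(2.2757761) = -0.0000576
t₆ = 2.2757761 − (-0.0000576)·(0.0002610)/(0.0110485) = 2.2757775;  |Δ| = 0.0000014
|t₆ − t₅| = 0.0000014 < 10^{-4}

n = 6, tₙ = 2.27578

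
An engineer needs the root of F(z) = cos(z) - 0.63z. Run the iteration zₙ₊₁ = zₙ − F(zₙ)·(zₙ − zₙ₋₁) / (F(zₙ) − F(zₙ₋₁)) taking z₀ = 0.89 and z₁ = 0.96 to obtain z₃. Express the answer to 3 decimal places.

0.938

F(0.89) = 0.06871, F(0.96) = -0.03128
z₂ = 0.96000 − (-0.03128)·(0.96000 − 0.89000) / (-0.03128 − 0.06871) = 0.96000 − (-0.00219)/(-0.09999) = 0.93810
F(0.93810) = 0.00032
z₃ = 0.93810 − 0.00032·(0.93810 − 0.96000) / (0.00032 − (-0.03128)) = 0.93810 − (-0.00001)/(0.03160) = 0.93832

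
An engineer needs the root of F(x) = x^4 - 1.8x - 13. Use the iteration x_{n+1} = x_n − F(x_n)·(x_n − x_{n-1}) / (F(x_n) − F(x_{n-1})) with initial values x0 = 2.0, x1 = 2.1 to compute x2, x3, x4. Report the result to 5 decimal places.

F(2.0) = -0.6000000, F(2.1) = 2.6681000
x2 = 2.1000000 − 2.6681000·(2.1000000 − 2.0000000) / (2.6681000 − (-0.6000000)) = 2.1000000 − (0.2668100)/(3.2681000) = 2.0183593
F(2.0183593) = -0.0374103
x3 = 2.0183593 − (-0.0374103)·(2.0183593 − 2.1000000) / (-0.0374103 − 2.6681000) = 2.0183593 − (0.0030542)/(-2.7055103) = 2.0194882
F(2.0194882) = -0.0022829
x4 = 2.0194882 − (-0.0022829)·(2.0194882 − 2.0183593) / (-0.0022829 − (-0.0374103)) = 2.0194882 − (-0.0000026)/(0.0351274) = 2.0195615

2.01836, 2.01949, 2.01956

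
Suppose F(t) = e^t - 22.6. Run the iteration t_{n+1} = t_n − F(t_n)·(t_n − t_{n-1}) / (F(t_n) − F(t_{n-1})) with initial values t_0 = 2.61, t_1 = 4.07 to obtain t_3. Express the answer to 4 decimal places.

F(2.61) = -9.000949, F(4.07) = 35.956963
t_2 = 4.070000 − 35.956963·(4.070000 − 2.610000) / (35.956963 − (-9.000949)) = 4.070000 − (52.497165)/(44.957912) = 2.902304
F(2.902304) = -4.383930
t_3 = 2.902304 − (-4.383930)·(2.902304 − 4.070000) / (-4.383930 − 35.956963) = 2.902304 − (5.119096)/(-40.340892) = 3.029200

3.0292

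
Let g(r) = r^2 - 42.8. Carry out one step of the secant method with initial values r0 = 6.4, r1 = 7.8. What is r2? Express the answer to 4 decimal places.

6.5296

g(6.4) = -1.840000, g(7.8) = 18.040000
r2 = 7.800000 − 18.040000·(7.800000 − 6.400000) / (18.040000 − (-1.840000)) = 7.800000 − (25.256000)/(19.880000) = 6.529577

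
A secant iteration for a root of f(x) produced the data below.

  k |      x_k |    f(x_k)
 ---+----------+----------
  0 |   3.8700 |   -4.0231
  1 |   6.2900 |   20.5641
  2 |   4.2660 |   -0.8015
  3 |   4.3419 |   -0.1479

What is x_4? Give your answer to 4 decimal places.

x_4 = 4.3419 − (-0.1479)·(4.3419 − 4.2660) / (-0.1479 − (-0.8015))
   = 4.3419 − (-0.011226)/(0.653600) = 4.359075

4.3591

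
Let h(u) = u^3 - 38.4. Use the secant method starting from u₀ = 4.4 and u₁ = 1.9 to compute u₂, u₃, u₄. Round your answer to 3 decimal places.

h(4.4) = 46.78400, h(1.9) = -31.54100
u₂ = 1.90000 − (-31.54100)·(1.90000 − 4.40000) / (-31.54100 − 46.78400) = 1.90000 − (78.85250)/(-78.32500) = 2.90673
h(2.90673) = -13.84069
u₃ = 2.90673 − (-13.84069)·(2.90673 − 1.90000) / (-13.84069 − (-31.54100)) = 2.90673 − (-13.93390)/(17.70031) = 3.69395
h(3.69395) = 12.00480
u₄ = 3.69395 − 12.00480·(3.69395 − 2.90673) / (12.00480 − (-13.84069)) = 3.69395 − (9.45033)/(25.84549) = 3.32830

2.907, 3.694, 3.328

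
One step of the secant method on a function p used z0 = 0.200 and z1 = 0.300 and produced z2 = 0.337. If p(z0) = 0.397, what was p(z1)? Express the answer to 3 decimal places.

0.107

The secant line through (0.200, 0.397) and (0.300, p(z1)) crosses zero at z2 = 0.337.
So (0.200, 0.397), (0.300, p(z1)), (0.337, 0) are collinear:
p(z1) = 0.397 · (0.300 − 0.337) / (0.200 − 0.337) = 0.397 · (-0.03700)/(-0.13700) = 0.10722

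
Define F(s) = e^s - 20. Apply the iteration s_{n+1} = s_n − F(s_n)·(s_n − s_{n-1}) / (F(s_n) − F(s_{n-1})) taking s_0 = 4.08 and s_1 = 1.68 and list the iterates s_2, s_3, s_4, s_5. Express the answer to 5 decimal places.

F(4.08) = 39.1454698, F(1.68) = -14.6344440
s_2 = 1.6800000 − (-14.6344440)·(1.6800000 − 4.0800000) / (-14.6344440 − 39.1454698) = 1.6800000 − (35.1226657)/(-53.7799139) = 2.3330815
F(2.3330815) = -9.6903384
s_3 = 2.3330815 − (-9.6903384)·(2.3330815 − 1.6800000) / (-9.6903384 − (-14.6344440)) = 2.3330815 − (-6.3285805)/(4.9441057) = 3.6131068
F(3.6131068) = 17.0810780
s_4 = 3.6131068 − 17.0810780·(3.6131068 − 2.3330815) / (17.0810780 − (-9.6903384)) = 3.6131068 − (21.8642126)/(26.7714164) = 2.7964069
F(2.7964069) = -3.6143340
s_5 = 2.7964069 − (-3.6143340)·(2.7964069 − 3.6131068) / (-3.6143340 − 17.0810780) = 2.7964069 − (2.9518261)/(-20.6954120) = 2.9390388

2.33308, 3.61311, 2.79641, 2.93904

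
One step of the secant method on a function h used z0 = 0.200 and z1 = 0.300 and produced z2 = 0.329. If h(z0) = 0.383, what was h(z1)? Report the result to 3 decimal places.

0.086

The secant line through (0.200, 0.383) and (0.300, h(z1)) crosses zero at z2 = 0.329.
So (0.200, 0.383), (0.300, h(z1)), (0.329, 0) are collinear:
h(z1) = 0.383 · (0.300 − 0.329) / (0.200 − 0.329) = 0.383 · (-0.02900)/(-0.12900) = 0.08610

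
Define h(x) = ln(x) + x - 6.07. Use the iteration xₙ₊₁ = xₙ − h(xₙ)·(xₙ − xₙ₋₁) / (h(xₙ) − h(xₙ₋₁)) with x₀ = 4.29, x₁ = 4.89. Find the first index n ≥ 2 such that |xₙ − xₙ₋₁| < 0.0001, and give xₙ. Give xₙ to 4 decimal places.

h(4.29) = -0.323713, h(4.89) = 0.407192
x₂ = 4.890000 − 0.407192·(0.600000)/(0.730906) = 4.555736;  |Δ| = 0.334264
h(4.555736) = 0.002123
x₃ = 4.555736 − 0.002123·(-0.334264)/(-0.405069) = 4.553984;  |Δ| = 0.001752
h(4.553984) = -0.000014
x₄ = 4.553984 − (-0.000014)·(-0.001752)/(-0.002137) = 4.553995;  |Δ| = 0.000011
|x₄ − x₃| = 0.000011 < 0.0001

n = 4, xₙ = 4.5540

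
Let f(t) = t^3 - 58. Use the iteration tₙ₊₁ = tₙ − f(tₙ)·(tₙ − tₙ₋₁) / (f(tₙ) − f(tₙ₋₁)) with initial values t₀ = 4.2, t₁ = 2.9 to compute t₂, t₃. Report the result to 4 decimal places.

f(4.2) = 16.088000, f(2.9) = -33.611000
t₂ = 2.900000 − (-33.611000)·(2.900000 − 4.200000) / (-33.611000 − 16.088000) = 2.900000 − (43.694300)/(-49.699000) = 3.779179
f(3.779179) = -4.025047
t₃ = 3.779179 − (-4.025047)·(3.779179 − 2.900000) / (-4.025047 − (-33.611000)) = 3.779179 − (-3.538736)/(29.585953) = 3.898787

3.7792, 3.8988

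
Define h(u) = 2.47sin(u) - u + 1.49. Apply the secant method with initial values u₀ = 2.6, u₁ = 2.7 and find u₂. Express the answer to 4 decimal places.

2.6514

h(2.6) = 0.163288, h(2.7) = -0.154372
u₂ = 2.700000 − (-0.154372)·(2.700000 − 2.600000) / (-0.154372 − 0.163288) = 2.700000 − (-0.015437)/(-0.317660) = 2.651403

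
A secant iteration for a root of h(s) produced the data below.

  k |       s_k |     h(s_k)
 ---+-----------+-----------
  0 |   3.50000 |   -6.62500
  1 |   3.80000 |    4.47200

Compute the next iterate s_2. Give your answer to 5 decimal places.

s_2 = 3.80000 − 4.47200·(3.80000 − 3.50000) / (4.47200 − (-6.62500))
   = 3.80000 − (1.3416000)/(11.0970000) = 3.6791025

3.67910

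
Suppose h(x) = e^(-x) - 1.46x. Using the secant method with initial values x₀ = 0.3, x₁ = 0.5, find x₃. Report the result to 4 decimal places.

0.4408

h(0.3) = 0.302818, h(0.5) = -0.123469
x₂ = 0.500000 − (-0.123469)·(0.500000 − 0.300000) / (-0.123469 − 0.302818) = 0.500000 − (-0.024694)/(-0.426288) = 0.442072
h(0.442072) = -0.002722
x₃ = 0.442072 − (-0.002722)·(0.442072 − 0.500000) / (-0.002722 − (-0.123469)) = 0.442072 − (0.000158)/(0.120747) = 0.440766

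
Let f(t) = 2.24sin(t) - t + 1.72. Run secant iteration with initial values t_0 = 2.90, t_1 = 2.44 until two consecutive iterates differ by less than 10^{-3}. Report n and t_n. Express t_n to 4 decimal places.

n = 4, t_n = 2.6925

f(2.90) = -0.644082, f(2.44) = 0.725774
t_2 = 2.440000 − 0.725774·(-0.460000)/(1.369856) = 2.683716;  |Δ| = 0.243716
f(2.683716) = 0.026463
t_3 = 2.683716 − 0.026463·(0.243716)/(-0.699312) = 2.692939;  |Δ| = 0.009222
f(2.692939) = -0.001332
t_4 = 2.692939 − (-0.001332)·(0.009222)/(-0.027795) = 2.692497;  |Δ| = 0.000442
|t_4 − t_3| = 0.000442 < 10^{-3}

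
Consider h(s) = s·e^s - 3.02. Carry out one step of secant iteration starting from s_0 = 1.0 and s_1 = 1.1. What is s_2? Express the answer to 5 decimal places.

1.05146

h(1.0) = -0.3017182, h(1.1) = 0.2845826
s_2 = 1.1000000 − 0.2845826·(1.1000000 − 1.0000000) / (0.2845826 − (-0.3017182)) = 1.1000000 − (0.0284583)/(0.5863008) = 1.0514613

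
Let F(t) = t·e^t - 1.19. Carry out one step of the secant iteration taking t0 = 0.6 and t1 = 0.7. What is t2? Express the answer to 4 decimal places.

F(0.6) = -0.096729, F(0.7) = 0.219627
t2 = 0.700000 − 0.219627·(0.700000 − 0.600000) / (0.219627 − (-0.096729)) = 0.700000 − (0.021963)/(0.316356) = 0.630576

0.6306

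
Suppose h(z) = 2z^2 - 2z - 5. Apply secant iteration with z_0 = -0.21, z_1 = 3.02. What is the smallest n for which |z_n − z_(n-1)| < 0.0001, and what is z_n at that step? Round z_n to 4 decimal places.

n = 8, z_n = 2.1583

h(-0.21) = -4.491800, h(3.02) = 7.200800
z_2 = 3.020000 − 7.200800·(3.230000)/(11.692600) = 1.030829;  |Δ| = 1.989171
h(1.030829) = -4.936442
z_3 = 1.030829 − (-4.936442)·(-1.989171)/(-12.137242) = 1.839862;  |Δ| = 0.809033
h(1.839862) = -1.909542
z_4 = 1.839862 − (-1.909542)·(0.809033)/(3.026900) = 2.350246;  |Δ| = 0.510384
h(2.350246) = 1.346819
z_5 = 2.350246 − 1.346819·(0.510384)/(3.256361) = 2.139153;  |Δ| = 0.211093
h(2.139153) = -0.126357
z_6 = 2.139153 − (-0.126357)·(-0.211093)/(-1.473176) = 2.157259;  |Δ| = 0.018106
h(2.157259) = -0.006988
z_7 = 2.157259 − (-0.006988)·(0.018106)/(0.119368) = 2.158319;  |Δ| = 0.001060
h(2.158319) = 0.000041
z_8 = 2.158319 − 0.000041·(0.001060)/(0.007029) = 2.158312;  |Δ| = 0.000006
|z_8 − z_7| = 0.000006 < 0.0001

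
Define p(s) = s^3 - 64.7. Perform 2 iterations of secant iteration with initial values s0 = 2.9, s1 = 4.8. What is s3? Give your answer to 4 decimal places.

3.9743

p(2.9) = -40.311000, p(4.8) = 45.892000
s2 = 4.800000 − 45.892000·(4.800000 − 2.900000) / (45.892000 − (-40.311000)) = 4.800000 − (87.194800)/(86.203000) = 3.788495
p(3.788495) = -10.324906
s3 = 3.788495 − (-10.324906)·(3.788495 − 4.800000) / (-10.324906 − 45.892000) = 3.788495 − (10.443699)/(-56.216906) = 3.974270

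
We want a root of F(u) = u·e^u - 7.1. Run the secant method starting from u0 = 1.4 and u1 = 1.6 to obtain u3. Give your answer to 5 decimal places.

F(1.4) = -1.4227200, F(1.6) = 0.8248519
u2 = 1.6000000 − 0.8248519·(1.6000000 − 1.4000000) / (0.8248519 − (-1.4227200)) = 1.6000000 − (0.1649704)/(2.2475719) = 1.5266006
F(1.5266006) = -0.0738137
u3 = 1.5266006 − (-0.0738137)·(1.5266006 − 1.6000000) / (-0.0738137 − 0.8248519) = 1.5266006 − (0.0054179)/(-0.8986655) = 1.5326294

1.53263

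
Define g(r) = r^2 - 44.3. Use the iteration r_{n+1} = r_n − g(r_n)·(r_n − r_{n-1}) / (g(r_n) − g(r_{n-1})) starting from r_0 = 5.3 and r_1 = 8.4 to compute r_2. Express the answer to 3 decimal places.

6.483

g(5.3) = -16.21000, g(8.4) = 26.26000
r_2 = 8.40000 − 26.26000·(8.40000 − 5.30000) / (26.26000 − (-16.21000)) = 8.40000 − (81.40600)/(42.47000) = 6.48321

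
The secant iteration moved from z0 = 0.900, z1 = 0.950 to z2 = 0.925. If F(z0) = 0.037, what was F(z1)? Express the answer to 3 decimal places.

-0.037

The secant line through (0.900, 0.037) and (0.950, F(z1)) crosses zero at z2 = 0.925.
So (0.900, 0.037), (0.950, F(z1)), (0.925, 0) are collinear:
F(z1) = 0.037 · (0.950 − 0.925) / (0.900 − 0.925) = 0.037 · (0.02500)/(-0.02500) = -0.03700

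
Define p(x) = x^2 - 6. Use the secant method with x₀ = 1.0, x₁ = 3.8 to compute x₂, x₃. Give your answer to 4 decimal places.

p(1.0) = -5.000000, p(3.8) = 8.440000
x₂ = 3.800000 − 8.440000·(3.800000 − 1.000000) / (8.440000 − (-5.000000)) = 3.800000 − (23.632000)/(13.440000) = 2.041667
p(2.041667) = -1.831597
x₃ = 2.041667 − (-1.831597)·(2.041667 − 3.800000) / (-1.831597 − 8.440000) = 2.041667 − (3.220558)/(-10.271597) = 2.355207

2.0417, 2.3552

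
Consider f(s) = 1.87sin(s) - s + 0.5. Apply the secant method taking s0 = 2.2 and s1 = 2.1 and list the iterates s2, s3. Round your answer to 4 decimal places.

f(2.2) = -0.188112, f(2.1) = 0.014202
s2 = 2.100000 − 0.014202·(2.100000 − 2.200000) / (0.014202 − (-0.188112)) = 2.100000 − (-0.001420)/(0.202313) = 2.107020
f(2.107020) = 0.000515
s3 = 2.107020 − 0.000515·(2.107020 − 2.100000) / (0.000515 − 0.014202) = 2.107020 − (0.000004)/(-0.013686) = 2.107284

2.1070, 2.1073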